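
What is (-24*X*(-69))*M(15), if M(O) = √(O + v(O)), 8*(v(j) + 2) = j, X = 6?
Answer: 2484*√238 ≈ 38321.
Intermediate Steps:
v(j) = -2 + j/8
M(O) = √(-2 + 9*O/8) (M(O) = √(O + (-2 + O/8)) = √(-2 + 9*O/8))
(-24*X*(-69))*M(15) = (-24*6*(-69))*(√(-32 + 18*15)/4) = (-144*(-69))*(√(-32 + 270)/4) = 9936*(√238/4) = 2484*√238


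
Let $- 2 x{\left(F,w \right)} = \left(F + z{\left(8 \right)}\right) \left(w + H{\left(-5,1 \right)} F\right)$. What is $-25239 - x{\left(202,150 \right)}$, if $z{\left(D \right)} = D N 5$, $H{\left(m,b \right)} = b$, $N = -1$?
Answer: $3273$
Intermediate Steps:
$z{\left(D \right)} = - 5 D$ ($z{\left(D \right)} = D \left(-1\right) 5 = - D 5 = - 5 D$)
$x{\left(F,w \right)} = - \frac{\left(-40 + F\right) \left(F + w\right)}{2}$ ($x{\left(F,w \right)} = - \frac{\left(F - 40\right) \left(w + 1 F\right)}{2} = - \frac{\left(F - 40\right) \left(w + F\right)}{2} = - \frac{\left(-40 + F\right) \left(F + w\right)}{2}$)
$-25239 - x{\left(202,150 \right)} = -25239 - \left(20 \cdot 202 + 20 \cdot 150 - \frac{202^{2}}{2} - 101 \cdot 150\right) = -25239 - \left(4040 + 3000 - 20402 - 15150\right) = -25239 - -28512 = -25239 + 28512 = 3273$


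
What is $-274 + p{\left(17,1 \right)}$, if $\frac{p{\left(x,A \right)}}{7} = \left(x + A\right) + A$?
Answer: $-141$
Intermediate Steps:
$p{\left(x,A \right)} = 7 x + 14 A$ ($p{\left(x,A \right)} = 7 \left(\left(x + A\right) + A\right) = 7 \left(\left(A + x\right) + A\right) = 7 \left(x + 2 A\right) = 7 x + 14 A$)
$-274 + p{\left(17,1 \right)} = -274 + \left(7 \cdot 17 + 14 \cdot 1\right) = -274 + \left(119 + 14\right) = -274 + 133 = -141$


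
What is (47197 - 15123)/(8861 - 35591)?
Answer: -16037/13365 ≈ -1.1999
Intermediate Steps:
(47197 - 15123)/(8861 - 35591) = 32074/(-26730) = 32074*(-1/26730) = -16037/13365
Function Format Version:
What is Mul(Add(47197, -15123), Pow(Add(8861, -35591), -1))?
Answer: Rational(-16037, 13365) ≈ -1.1999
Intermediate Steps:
Mul(Add(47197, -15123), Pow(Add(8861, -35591), -1)) = Mul(32074, Pow(-26730, -1)) = Mul(32074, Rational(-1, 26730)) = Rational(-16037, 13365)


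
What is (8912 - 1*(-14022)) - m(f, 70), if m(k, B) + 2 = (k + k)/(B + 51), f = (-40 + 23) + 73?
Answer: 2775144/121 ≈ 22935.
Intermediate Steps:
f = 56 (f = -17 + 73 = 56)
m(k, B) = -2 + 2*k/(51 + B) (m(k, B) = -2 + (k + k)/(B + 51) = -2 + (2*k)/(51 + B) = -2 + 2*k/(51 + B))
(8912 - 1*(-14022)) - m(f, 70) = (8912 - 1*(-14022)) - 2*(-51 + 56 - 1*70)/(51 + 70) = (8912 + 14022) - 2*(-51 + 56 - 70)/121 = 22934 - 2*(-65)/121 = 22934 - 1*(-130/121) = 22934 + 130/121 = 2775144/121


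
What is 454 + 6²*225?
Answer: 8554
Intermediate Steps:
454 + 6²*225 = 454 + 36*225 = 454 + 8100 = 8554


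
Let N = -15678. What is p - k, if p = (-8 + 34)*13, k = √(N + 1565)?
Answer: 338 - I*√14113 ≈ 338.0 - 118.8*I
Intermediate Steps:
k = I*√14113 (k = √(-15678 + 1565) = √(-14113) = I*√14113 ≈ 118.8*I)
p = 338 (p = 26*13 = 338)
p - k = 338 - I*√14113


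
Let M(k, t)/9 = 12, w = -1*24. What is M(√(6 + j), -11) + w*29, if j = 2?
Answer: -588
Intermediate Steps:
w = -24
M(k, t) = 108 (M(k, t) = 9*12 = 108)
M(√(6 + j), -11) + w*29 = 108 - 24*29 = 108 - 696 = -588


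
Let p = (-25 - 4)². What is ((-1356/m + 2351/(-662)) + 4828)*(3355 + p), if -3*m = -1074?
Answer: 1198458748542/59249 ≈ 2.0227e+7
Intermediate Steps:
m = 358 (m = -⅓*(-1074) = 358)
p = 841 (p = (-29)² = 841)
((-1356/m + 2351/(-662)) + 4828)*(3355 + p) = ((-1356/358 + 2351/(-662)) + 4828)*(3355 + 841) = ((-1356*1/358 + 2351*(-1/662)) + 4828)*4196 = ((-678/179 - 2351/662) + 4828)*4196 = (-869665/118498 + 4828)*4196 = (571238679/118498)*4196 = 1198458748542/59249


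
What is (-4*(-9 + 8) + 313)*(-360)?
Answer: -114120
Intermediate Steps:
(-4*(-9 + 8) + 313)*(-360) = (-4*(-1) + 313)*(-360) = (4 + 313)*(-360) = 317*(-360) = -114120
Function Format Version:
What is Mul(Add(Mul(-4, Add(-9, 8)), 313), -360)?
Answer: -114120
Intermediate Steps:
Mul(Add(Mul(-4, Add(-9, 8)), 313), -360) = Mul(Add(Mul(-4, -1), 313), -360) = Mul(Add(4, 313), -360) = Mul(317, -360) = -114120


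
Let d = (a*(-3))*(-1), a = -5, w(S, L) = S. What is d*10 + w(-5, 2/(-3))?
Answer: -155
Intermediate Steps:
d = -15 (d = -5*(-3)*(-1) = 15*(-1) = -15)
d*10 + w(-5, 2/(-3)) = -15*10 - 5 = -150 - 5 = -155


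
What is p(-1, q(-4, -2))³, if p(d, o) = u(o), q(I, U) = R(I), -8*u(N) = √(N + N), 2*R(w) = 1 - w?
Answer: -5*√5/512 ≈ -0.021837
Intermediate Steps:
R(w) = ½ - w/2 (R(w) = (1 - w)/2 = ½ - w/2)
u(N) = -√2*√N/8 (u(N) = -√(N + N)/8 = -√2*√N/8)
q(I, U) = ½ - I/2
p(d, o) = -√2*√o/8
p(-1, q(-4, -2))³ = (-√2*√(½ - ½*(-4))/8)³ = (-√2*√(½ + 2)/8)³ = (-√2*√(5/2)/8)³ = (-√2*√10/2/8)³ = (-√5/8)³ = -5*√5/512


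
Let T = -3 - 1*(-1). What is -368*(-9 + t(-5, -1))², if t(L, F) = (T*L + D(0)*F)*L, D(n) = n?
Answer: -1281008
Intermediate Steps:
T = -2 (T = -3 + 1 = -2)
t(L, F) = -2*L² (t(L, F) = (-2*L + 0*F)*L = (-2*L + 0)*L = (-2*L)*L = -2*L²)
-368*(-9 + t(-5, -1))² = -368*(-9 - 2*(-5)²)² = -368*(-9 - 2*25)² = -368*(-9 - 50)² = -368*(-59)² = -368*3481 = -1281008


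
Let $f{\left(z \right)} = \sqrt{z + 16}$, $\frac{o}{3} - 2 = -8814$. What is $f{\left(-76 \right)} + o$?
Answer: $-26436 + 2 i \sqrt{15} \approx -26436.0 + 7.746 i$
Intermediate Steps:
$o = -26436$ ($o = 6 + 3 \left(-8814\right) = 6 - 26442 = -26436$)
$f{\left(z \right)} = \sqrt{16 + z}$
$f{\left(-76 \right)} + o = \sqrt{16 - 76} - 26436 = \sqrt{-60} - 26436 = 2 i \sqrt{15} - 26436 = -26436 + 2 i \sqrt{15}$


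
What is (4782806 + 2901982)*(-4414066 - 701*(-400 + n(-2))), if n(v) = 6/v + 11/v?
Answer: -31720557063510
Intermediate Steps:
n(v) = 17/v
(4782806 + 2901982)*(-4414066 - 701*(-400 + n(-2))) = (4782806 + 2901982)*(-4414066 - 701*(-400 + 17/(-2))) = 7684788*(-4414066 - 701*(-400 + 17*(-1/2))) = 7684788*(-4414066 - 701*(-400 - 17/2)) = 7684788*(-4414066 - 701*(-817/2)) = 7684788*(-4414066 + 572717/2) = 7684788*(-8255415/2) = -31720557063510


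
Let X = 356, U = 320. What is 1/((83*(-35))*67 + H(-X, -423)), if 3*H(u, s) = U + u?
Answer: -1/194647 ≈ -5.1375e-6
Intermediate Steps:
H(u, s) = 320/3 + u/3 (H(u, s) = (320 + u)/3 = 320/3 + u/3)
1/((83*(-35))*67 + H(-X, -423)) = 1/((83*(-35))*67 + (320/3 + (-1*356)/3)) = 1/(-2905*67 + (320/3 + (⅓)*(-356))) = 1/(-194635 + (320/3 - 356/3)) = 1/(-194635 - 12) = 1/(-194647) = -1/194647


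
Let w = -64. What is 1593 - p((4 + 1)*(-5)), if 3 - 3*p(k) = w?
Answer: 4712/3 ≈ 1570.7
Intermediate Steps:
p(k) = 67/3 (p(k) = 1 - ⅓*(-64) = 1 + 64/3 = 67/3)
1593 - p((4 + 1)*(-5)) = 1593 - 1*67/3 = 1593 - 67/3 = 4712/3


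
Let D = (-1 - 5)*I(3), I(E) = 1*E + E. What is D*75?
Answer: -2700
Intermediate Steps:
I(E) = 2*E (I(E) = E + E = 2*E)
D = -36 (D = (-1 - 5)*(2*3) = -6*6 = -36)
D*75 = -36*75 = -2700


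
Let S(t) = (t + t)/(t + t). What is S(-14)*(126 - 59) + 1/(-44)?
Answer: 2947/44 ≈ 66.977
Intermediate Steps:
S(t) = 1 (S(t) = (2*t)/((2*t)) = (2*t)*(1/(2*t)) = 1)
S(-14)*(126 - 59) + 1/(-44) = 1*(126 - 59) + 1/(-44) = 1*67 - 1/44 = 67 - 1/44 = 2947/44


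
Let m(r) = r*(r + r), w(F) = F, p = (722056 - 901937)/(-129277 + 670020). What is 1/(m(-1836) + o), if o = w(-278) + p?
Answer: 540743/3645426325021 ≈ 1.4833e-7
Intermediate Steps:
p = -179881/540743 ≈ -0.33266
o = -150506435/540743 (o = -278 - 179881/540743 = -150506435/540743 ≈ -278.33)
m(r) = 2*r² (m(r) = r*(2*r) = 2*r²)
1/(m(-1836) + o) = 1/(2*(-1836)² - 150506435/540743) = 1/(2*3370896 - 150506435/540743) = 1/(6741792 - 150506435/540743) = 1/(3645426325021/540743) = 540743/3645426325021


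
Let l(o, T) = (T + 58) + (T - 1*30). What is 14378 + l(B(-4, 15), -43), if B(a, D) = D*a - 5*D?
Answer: 14320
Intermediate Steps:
B(a, D) = -5*D + D*a
l(o, T) = 28 + 2*T (l(o, T) = (58 + T) + (T - 30) = (58 + T) + (-30 + T) = 28 + 2*T)
14378 + l(B(-4, 15), -43) = 14378 + (28 + 2*(-43)) = 14378 + (28 - 86) = 14378 - 58 = 14320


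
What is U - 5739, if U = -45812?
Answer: -51551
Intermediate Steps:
U - 5739 = -45812 - 5739 = -51551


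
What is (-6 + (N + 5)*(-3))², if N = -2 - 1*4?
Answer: 9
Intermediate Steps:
N = -6 (N = -2 - 4 = -6)
(-6 + (N + 5)*(-3))² = (-6 + (-6 + 5)*(-3))² = (-6 - 1*(-3))² = (-6 + 3)² = (-3)² = 9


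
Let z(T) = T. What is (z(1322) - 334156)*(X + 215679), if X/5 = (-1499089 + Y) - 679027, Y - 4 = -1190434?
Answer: 5534047892534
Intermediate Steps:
Y = -1190430 (Y = 4 - 1190434 = -1190430)
X = -16842730 (X = 5*((-1499089 - 1190430) - 679027) = 5*(-2689519 - 679027) = 5*(-3368546) = -16842730)
(z(1322) - 334156)*(X + 215679) = (1322 - 334156)*(-16842730 + 215679) = -332834*(-16627051) = 5534047892534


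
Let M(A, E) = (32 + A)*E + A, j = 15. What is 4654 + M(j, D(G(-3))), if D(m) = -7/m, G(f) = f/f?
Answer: 4340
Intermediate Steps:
G(f) = 1
M(A, E) = A + E*(32 + A) (M(A, E) = E*(32 + A) + A = A + E*(32 + A))
4654 + M(j, D(G(-3))) = 4654 + (15 + 32*(-7/1) + 15*(-7/1)) = 4654 + (15 + 32*(-7*1) + 15*(-7*1)) = 4654 + (15 + 32*(-7) + 15*(-7)) = 4654 + (15 - 224 - 105) = 4654 - 314 = 4340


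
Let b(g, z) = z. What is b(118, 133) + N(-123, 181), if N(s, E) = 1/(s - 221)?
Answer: 45751/344 ≈ 133.00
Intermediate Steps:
N(s, E) = 1/(-221 + s)
b(118, 133) + N(-123, 181) = 133 + 1/(-221 - 123) = 133 + 1/(-344) = 133 - 1/344 = 45751/344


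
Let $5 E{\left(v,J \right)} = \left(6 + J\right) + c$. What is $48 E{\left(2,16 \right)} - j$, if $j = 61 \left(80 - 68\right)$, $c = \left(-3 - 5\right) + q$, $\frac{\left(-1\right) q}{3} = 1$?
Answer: $- \frac{3132}{5} \approx -626.4$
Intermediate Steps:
$q = -3$ ($q = \left(-3\right) 1 = -3$)
$c = -11$ ($c = \left(-3 - 5\right) - 3 = -8 - 3 = -11$)
$j = 732$ ($j = 61 \cdot 12 = 732$)
$E{\left(v,J \right)} = -1 + \frac{J}{5}$ ($E{\left(v,J \right)} = \frac{\left(6 + J\right) - 11}{5} = \frac{-5 + J}{5} = -1 + \frac{J}{5}$)
$48 E{\left(2,16 \right)} - j = 48 \left(-1 + \frac{1}{5} \cdot 16\right) - 732 = 48 \left(-1 + \frac{16}{5}\right) - 732 = 48 \cdot \frac{11}{5} - 732 = \frac{528}{5} - 732 = - \frac{3132}{5}$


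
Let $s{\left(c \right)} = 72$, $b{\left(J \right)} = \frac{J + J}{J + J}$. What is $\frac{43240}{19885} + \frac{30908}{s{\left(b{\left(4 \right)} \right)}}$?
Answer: $\frac{30885943}{71586} \approx 431.45$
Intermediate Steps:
$b{\left(J \right)} = 1$ ($b{\left(J \right)} = \frac{2 J}{2 J} = 2 J \frac{1}{2 J} = 1$)
$\frac{43240}{19885} + \frac{30908}{s{\left(b{\left(4 \right)} \right)}} = \frac{43240}{19885} + \frac{30908}{72} = 43240 \cdot \frac{1}{19885} + 30908 \cdot \frac{1}{72} = \frac{8648}{3977} + \frac{7727}{18} = \frac{30885943}{71586}$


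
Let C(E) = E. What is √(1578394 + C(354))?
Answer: 2*√394687 ≈ 1256.5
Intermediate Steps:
√(1578394 + C(354)) = √(1578394 + 354) = √1578748 = 2*√394687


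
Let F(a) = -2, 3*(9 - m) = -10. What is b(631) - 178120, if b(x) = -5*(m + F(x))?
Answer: -534515/3 ≈ -1.7817e+5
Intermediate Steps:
m = 37/3 (m = 9 - ⅓*(-10) = 9 + 10/3 = 37/3 ≈ 12.333)
b(x) = -155/3 (b(x) = -5*(37/3 - 2) = -5*31/3 = -155/3)
b(631) - 178120 = -155/3 - 178120 = -534515/3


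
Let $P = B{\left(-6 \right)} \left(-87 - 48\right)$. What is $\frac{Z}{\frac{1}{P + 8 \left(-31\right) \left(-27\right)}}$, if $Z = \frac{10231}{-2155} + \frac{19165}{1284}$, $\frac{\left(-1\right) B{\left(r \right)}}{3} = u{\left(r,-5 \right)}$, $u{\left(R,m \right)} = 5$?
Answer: $\frac{81872663697}{922340} \approx 88766.0$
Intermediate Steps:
$B{\left(r \right)} = -15$ ($B{\left(r \right)} = \left(-3\right) 5 = -15$)
$Z = \frac{28163971}{2767020}$ ($Z = 10231 \left(- \frac{1}{2155}\right) + 19165 \cdot \frac{1}{1284} = - \frac{10231}{2155} + \frac{19165}{1284} = \frac{28163971}{2767020} \approx 10.178$)
$P = 2025$ ($P = - 15 \left(-87 - 48\right) = \left(-15\right) \left(-135\right) = 2025$)
$\frac{Z}{\frac{1}{P + 8 \left(-31\right) \left(-27\right)}} = \frac{28163971}{2767020 \frac{1}{2025 + 8 \left(-31\right) \left(-27\right)}} = \frac{28163971}{2767020 \frac{1}{2025 - -6696}} = \frac{28163971}{2767020 \frac{1}{2025 + 6696}} = \frac{28163971}{2767020 \cdot \frac{1}{8721}} = \frac{28163971 \frac{1}{\frac{1}{8721}}}{2767020} = \frac{28163971}{2767020} \cdot 8721 = \frac{81872663697}{922340}$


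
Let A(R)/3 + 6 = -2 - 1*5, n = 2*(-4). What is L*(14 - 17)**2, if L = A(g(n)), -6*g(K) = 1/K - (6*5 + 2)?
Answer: -351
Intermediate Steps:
n = -8
g(K) = 16/3 - 1/(6*K) (g(K) = -(1/K - (6*5 + 2))/6 = -(1/K - (30 + 2))/6 = -(1/K - 1*32)/6 = -(1/K - 32)/6 = -(-32 + 1/K)/6 = 16/3 - 1/(6*K))
A(R) = -39 (A(R) = -18 + 3*(-2 - 1*5) = -18 + 3*(-2 - 5) = -18 + 3*(-7) = -18 - 21 = -39)
L = -39
L*(14 - 17)**2 = -39*(14 - 17)**2 = -39*(-3)**2 = -39*9 = -351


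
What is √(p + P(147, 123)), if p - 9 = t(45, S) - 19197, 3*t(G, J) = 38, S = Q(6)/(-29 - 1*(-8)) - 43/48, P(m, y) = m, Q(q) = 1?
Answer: 7*I*√3495/3 ≈ 137.94*I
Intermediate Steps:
S = -317/336 (S = 1/(-29 - 1*(-8)) - 43/48 = 1/(-29 + 8) - 43*1/48 = 1/(-21) - 43/48 = 1*(-1/21) - 43/48 = -1/21 - 43/48 = -317/336 ≈ -0.94345)
t(G, J) = 38/3 (t(G, J) = (⅓)*38 = 38/3)
p = -57526/3 (p = 9 + (38/3 - 19197) = 9 - 57553/3 = -57526/3 ≈ -19175.)
√(p + P(147, 123)) = √(-57526/3 + 147) = √(-57085/3) = 7*I*√3495/3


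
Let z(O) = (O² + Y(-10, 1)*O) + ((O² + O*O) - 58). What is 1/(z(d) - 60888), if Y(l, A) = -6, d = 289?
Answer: 1/187883 ≈ 5.3225e-6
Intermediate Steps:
z(O) = -58 - 6*O + 3*O² (z(O) = (O² - 6*O) + ((O² + O*O) - 58) = (O² - 6*O) + ((O² + O²) - 58) = (O² - 6*O) + (2*O² - 58) = (O² - 6*O) + (-58 + 2*O²) = -58 - 6*O + 3*O²)
1/(z(d) - 60888) = 1/((-58 - 6*289 + 3*289²) - 60888) = 1/((-58 - 1734 + 3*83521) - 60888) = 1/((-58 - 1734 + 250563) - 60888) = 1/(248771 - 60888) = 1/187883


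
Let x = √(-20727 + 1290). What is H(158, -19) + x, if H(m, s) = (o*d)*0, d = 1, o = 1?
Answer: I*√19437 ≈ 139.42*I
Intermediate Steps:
x = I*√19437 (x = √(-19437) = I*√19437 ≈ 139.42*I)
H(m, s) = 0 (H(m, s) = (1*1)*0 = 1*0 = 0)
H(158, -19) + x = 0 + I*√19437 = I*√19437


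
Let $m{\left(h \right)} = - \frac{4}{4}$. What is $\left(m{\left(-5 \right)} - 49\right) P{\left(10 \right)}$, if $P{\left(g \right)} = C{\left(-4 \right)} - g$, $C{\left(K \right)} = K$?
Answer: $700$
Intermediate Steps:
$P{\left(g \right)} = -4 - g$
$m{\left(h \right)} = -1$ ($m{\left(h \right)} = \left(-4\right) \frac{1}{4} = -1$)
$\left(m{\left(-5 \right)} - 49\right) P{\left(10 \right)} = \left(-1 - 49\right) \left(-4 - 10\right) = - 50 \left(-4 - 10\right) = \left(-50\right) \left(-14\right) = 700$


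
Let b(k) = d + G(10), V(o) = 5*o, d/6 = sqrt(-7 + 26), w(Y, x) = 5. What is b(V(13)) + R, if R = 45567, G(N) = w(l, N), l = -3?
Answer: 45572 + 6*sqrt(19) ≈ 45598.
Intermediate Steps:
G(N) = 5
d = 6*sqrt(19) (d = 6*sqrt(-7 + 26) = 6*sqrt(19) ≈ 26.153)
b(k) = 5 + 6*sqrt(19) (b(k) = 6*sqrt(19) + 5 = 5 + 6*sqrt(19))
b(V(13)) + R = (5 + 6*sqrt(19)) + 45567 = 45572 + 6*sqrt(19)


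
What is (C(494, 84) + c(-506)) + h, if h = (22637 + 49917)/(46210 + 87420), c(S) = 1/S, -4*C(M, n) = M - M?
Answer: 795189/1469930 ≈ 0.54097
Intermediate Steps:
C(M, n) = 0 (C(M, n) = -(M - M)/4 = -¼*0 = 0)
h = 36277/66815 (h = 72554/133630 = 72554*(1/133630) = 36277/66815 ≈ 0.54295)
(C(494, 84) + c(-506)) + h = (0 + 1/(-506)) + 36277/66815 = (0 - 1/506) + 36277/66815 = -1/506 + 36277/66815 = 795189/1469930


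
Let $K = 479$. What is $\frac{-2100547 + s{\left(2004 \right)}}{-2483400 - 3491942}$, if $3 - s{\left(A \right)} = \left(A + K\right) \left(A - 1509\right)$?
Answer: $\frac{3329629}{5975342} \approx 0.55723$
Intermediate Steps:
$s{\left(A \right)} = 3 - \left(-1509 + A\right) \left(479 + A\right)$ ($s{\left(A \right)} = 3 - \left(A + 479\right) \left(A - 1509\right) = 3 - \left(479 + A\right) \left(-1509 + A\right) = 3 - \left(-1509 + A\right) \left(479 + A\right)$)
$\frac{-2100547 + s{\left(2004 \right)}}{-2483400 - 3491942} = \frac{-2100547 + \left(722814 - 2004^{2} + 1030 \cdot 2004\right)}{-2483400 - 3491942} = \frac{-2100547 + \left(722814 - 4016016 + 2064120\right)}{-5975342} = \left(-2100547 + \left(722814 - 4016016 + 2064120\right)\right) \left(- \frac{1}{5975342}\right) = \left(-2100547 - 1229082\right) \left(- \frac{1}{5975342}\right) = \left(-3329629\right) \left(- \frac{1}{5975342}\right) = \frac{3329629}{5975342}$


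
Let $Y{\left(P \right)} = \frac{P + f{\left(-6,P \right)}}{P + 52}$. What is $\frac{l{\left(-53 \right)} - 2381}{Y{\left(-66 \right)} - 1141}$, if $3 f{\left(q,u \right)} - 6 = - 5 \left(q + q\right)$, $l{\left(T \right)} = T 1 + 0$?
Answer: $\frac{17038}{7965} \approx 2.1391$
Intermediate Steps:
$l{\left(T \right)} = T$ ($l{\left(T \right)} = T + 0 = T$)
$f{\left(q,u \right)} = 2 - \frac{10 q}{3}$ ($f{\left(q,u \right)} = 2 + \frac{\left(-5\right) \left(q + q\right)}{3} = 2 + \frac{\left(-5\right) 2 q}{3} = 2 + \frac{\left(-10\right) q}{3} = 2 - \frac{10 q}{3}$)
$Y{\left(P \right)} = \frac{22 + P}{52 + P}$ ($Y{\left(P \right)} = \frac{P + \left(2 - -20\right)}{P + 52} = \frac{P + \left(2 + 20\right)}{52 + P} = \frac{P + 22}{52 + P} = \frac{22 + P}{52 + P}$)
$\frac{l{\left(-53 \right)} - 2381}{Y{\left(-66 \right)} - 1141} = \frac{-53 - 2381}{\frac{22 - 66}{52 - 66} - 1141} = - \frac{2434}{\frac{1}{-14} \left(-44\right) - 1141} = - \frac{2434}{\left(- \frac{1}{14}\right) \left(-44\right) - 1141} = - \frac{2434}{\frac{22}{7} - 1141} = - \frac{2434}{- \frac{7965}{7}} = \left(-2434\right) \left(- \frac{7}{7965}\right) = \frac{17038}{7965}$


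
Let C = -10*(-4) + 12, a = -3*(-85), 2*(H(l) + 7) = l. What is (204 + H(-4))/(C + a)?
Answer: 195/307 ≈ 0.63518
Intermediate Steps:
H(l) = -7 + l/2
a = 255
C = 52 (C = 40 + 12 = 52)
(204 + H(-4))/(C + a) = (204 + (-7 + (½)*(-4)))/(52 + 255) = (204 + (-7 - 2))/307 = (204 - 9)*(1/307) = 195*(1/307) = 195/307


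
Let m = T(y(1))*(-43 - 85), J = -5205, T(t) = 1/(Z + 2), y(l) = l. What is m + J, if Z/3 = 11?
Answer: -182303/35 ≈ -5208.7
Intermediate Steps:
Z = 33 (Z = 3*11 = 33)
T(t) = 1/35 (T(t) = 1/(33 + 2) = 1/35)
m = -128/35 (m = (-43 - 85)/35 = (1/35)*(-128) = -128/35 ≈ -3.6571)
m + J = -128/35 - 5205 = -182303/35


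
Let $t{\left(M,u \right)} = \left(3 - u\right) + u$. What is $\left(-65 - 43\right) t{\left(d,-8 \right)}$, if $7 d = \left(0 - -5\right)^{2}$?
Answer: $-324$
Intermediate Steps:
$d = \frac{25}{7}$ ($d = \frac{\left(0 - -5\right)^{2}}{7} = \frac{\left(0 + 5\right)^{2}}{7} = \frac{5^{2}}{7} = \frac{1}{7} \cdot 25 = \frac{25}{7} \approx 3.5714$)
$t{\left(M,u \right)} = 3$
$\left(-65 - 43\right) t{\left(d,-8 \right)} = \left(-65 - 43\right) 3 = \left(-108\right) 3 = -324$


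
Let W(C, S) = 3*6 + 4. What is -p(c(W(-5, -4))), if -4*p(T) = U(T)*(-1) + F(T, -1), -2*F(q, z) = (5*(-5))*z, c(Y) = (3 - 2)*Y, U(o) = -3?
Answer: -19/8 ≈ -2.3750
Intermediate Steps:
W(C, S) = 22 (W(C, S) = 18 + 4 = 22)
c(Y) = Y (c(Y) = 1*Y = Y)
F(q, z) = 25*z/2 (F(q, z) = -5*(-5)*z/2 = -(-25)*z/2 = 25*z/2)
p(T) = 19/8 (p(T) = -(-3*(-1) + (25/2)*(-1))/4 = -(3 - 25/2)/4 = -¼*(-19/2) = 19/8)
-p(c(W(-5, -4))) = -1*19/8 = -19/8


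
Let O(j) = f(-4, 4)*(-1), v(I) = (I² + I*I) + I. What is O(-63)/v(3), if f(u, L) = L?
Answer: -4/21 ≈ -0.19048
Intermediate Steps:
v(I) = I + 2*I² (v(I) = (I² + I²) + I = 2*I² + I = I + 2*I²)
O(j) = -4 (O(j) = 4*(-1) = -4)
O(-63)/v(3) = -4*1/(3*(1 + 2*3)) = -4*1/(3*(1 + 6)) = -4/(3*7) = -4/21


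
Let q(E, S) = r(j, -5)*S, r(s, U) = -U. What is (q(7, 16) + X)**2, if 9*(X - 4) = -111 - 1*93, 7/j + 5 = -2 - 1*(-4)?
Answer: 33856/9 ≈ 3761.8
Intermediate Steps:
j = -7/3 (j = 7/(-5 + (-2 - 1*(-4))) = 7/(-5 + (-2 + 4)) = 7/(-5 + 2) = 7/(-3) = 7*(-1/3) = -7/3 ≈ -2.3333)
q(E, S) = 5*S (q(E, S) = (-1*(-5))*S = 5*S)
X = -56/3 (X = 4 + (-111 - 1*93)/9 = 4 + (-111 - 93)/9 = 4 + (1/9)*(-204) = 4 - 68/3 = -56/3 ≈ -18.667)
(q(7, 16) + X)**2 = (5*16 - 56/3)**2 = (80 - 56/3)**2 = (184/3)**2 = 33856/9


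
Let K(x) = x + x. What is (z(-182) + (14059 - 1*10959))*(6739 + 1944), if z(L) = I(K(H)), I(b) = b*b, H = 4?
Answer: 27473012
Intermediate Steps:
K(x) = 2*x
I(b) = b²
z(L) = 64 (z(L) = (2*4)² = 8² = 64)
(z(-182) + (14059 - 1*10959))*(6739 + 1944) = (64 + (14059 - 1*10959))*(6739 + 1944) = (64 + (14059 - 10959))*8683 = (64 + 3100)*8683 = 3164*8683 = 27473012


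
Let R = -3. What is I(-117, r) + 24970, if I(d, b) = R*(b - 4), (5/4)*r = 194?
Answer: 122582/5 ≈ 24516.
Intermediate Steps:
r = 776/5 (r = (⅘)*194 = 776/5 ≈ 155.20)
I(d, b) = 12 - 3*b (I(d, b) = -3*(b - 4) = -3*(-4 + b) = 12 - 3*b)
I(-117, r) + 24970 = (12 - 3*776/5) + 24970 = (12 - 2328/5) + 24970 = -2268/5 + 24970 = 122582/5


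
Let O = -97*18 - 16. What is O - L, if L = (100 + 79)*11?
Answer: -3731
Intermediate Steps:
O = -1762 (O = -1746 - 16 = -1762)
L = 1969 (L = 179*11 = 1969)
O - L = -1762 - 1*1969 = -1762 - 1969 = -3731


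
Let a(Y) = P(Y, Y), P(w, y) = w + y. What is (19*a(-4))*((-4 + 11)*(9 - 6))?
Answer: -3192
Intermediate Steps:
a(Y) = 2*Y (a(Y) = Y + Y = 2*Y)
(19*a(-4))*((-4 + 11)*(9 - 6)) = (19*(2*(-4)))*((-4 + 11)*(9 - 6)) = (19*(-8))*(7*3) = -152*21 = -3192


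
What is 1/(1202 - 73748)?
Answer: -1/72546 ≈ -1.3784e-5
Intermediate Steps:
1/(1202 - 73748) = 1/(-72546) = -1/72546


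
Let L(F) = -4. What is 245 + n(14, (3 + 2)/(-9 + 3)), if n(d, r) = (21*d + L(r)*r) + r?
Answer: 1083/2 ≈ 541.50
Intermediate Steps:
n(d, r) = -3*r + 21*d (n(d, r) = (21*d - 4*r) + r = (-4*r + 21*d) + r = -3*r + 21*d)
245 + n(14, (3 + 2)/(-9 + 3)) = 245 + (-3*(3 + 2)/(-9 + 3) + 21*14) = 245 + (-15/(-6) + 294) = 245 + (-15*(-1)/6 + 294) = 245 + (-3*(-5/6) + 294) = 245 + (5/2 + 294) = 245 + 593/2 = 1083/2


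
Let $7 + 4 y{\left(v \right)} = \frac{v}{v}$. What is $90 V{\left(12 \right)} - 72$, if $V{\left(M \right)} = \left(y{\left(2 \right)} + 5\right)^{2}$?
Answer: $\frac{2061}{2} \approx 1030.5$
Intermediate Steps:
$y{\left(v \right)} = - \frac{3}{2}$ ($y{\left(v \right)} = - \frac{7}{4} + \frac{v \frac{1}{v}}{4} = - \frac{7}{4} + \frac{1}{4} \cdot 1 = - \frac{7}{4} + \frac{1}{4} = - \frac{3}{2}$)
$V{\left(M \right)} = \frac{49}{4}$ ($V{\left(M \right)} = \left(- \frac{3}{2} + 5\right)^{2} = \left(\frac{7}{2}\right)^{2} = \frac{49}{4}$)
$90 V{\left(12 \right)} - 72 = 90 \cdot \frac{49}{4} - 72 = \frac{2205}{2} - 72 = \frac{2061}{2}$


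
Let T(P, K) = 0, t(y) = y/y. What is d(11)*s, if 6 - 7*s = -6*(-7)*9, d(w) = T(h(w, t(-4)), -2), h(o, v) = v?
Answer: 0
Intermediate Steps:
t(y) = 1
d(w) = 0
s = -372/7 (s = 6/7 - (-6*(-7))*9/7 = 6/7 - 6*9 = 6/7 - ⅐*378 = 6/7 - 54 = -372/7 ≈ -53.143)
d(11)*s = 0*(-372/7) = 0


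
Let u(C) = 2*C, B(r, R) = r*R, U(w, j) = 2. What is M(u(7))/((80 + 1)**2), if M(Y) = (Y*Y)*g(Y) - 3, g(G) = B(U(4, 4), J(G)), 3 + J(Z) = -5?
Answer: -3139/6561 ≈ -0.47843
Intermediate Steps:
J(Z) = -8 (J(Z) = -3 - 5 = -8)
B(r, R) = R*r
g(G) = -16 (g(G) = -8*2 = -16)
M(Y) = -3 - 16*Y**2 (M(Y) = (Y*Y)*(-16) - 3 = Y**2*(-16) - 3 = -16*Y**2 - 3 = -3 - 16*Y**2)
M(u(7))/((80 + 1)**2) = (-3 - 16*(2*7)**2)/((80 + 1)**2) = (-3 - 16*14**2)/(81**2) = (-3 - 16*196)/6561 = (-3 - 3136)*(1/6561) = -3139*1/6561 = -3139/6561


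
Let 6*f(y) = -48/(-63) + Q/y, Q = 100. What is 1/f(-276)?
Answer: 2898/193 ≈ 15.016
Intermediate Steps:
f(y) = 8/63 + 50/(3*y) (f(y) = (-48/(-63) + 100/y)/6 = (-48*(-1/63) + 100/y)/6 = (16/21 + 100/y)/6 = 8/63 + 50/(3*y))
1/f(-276) = 1/((2/63)*(525 + 4*(-276))/(-276)) = 1/((2/63)*(-1/276)*(525 - 1104)) = 1/((2/63)*(-1/276)*(-579)) = 1/(193/2898) = 2898/193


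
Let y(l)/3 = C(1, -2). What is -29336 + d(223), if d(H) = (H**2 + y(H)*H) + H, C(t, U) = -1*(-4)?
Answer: 23292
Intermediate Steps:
C(t, U) = 4
y(l) = 12 (y(l) = 3*4 = 12)
d(H) = H**2 + 13*H (d(H) = (H**2 + 12*H) + H = H**2 + 13*H)
-29336 + d(223) = -29336 + 223*(13 + 223) = -29336 + 223*236 = -29336 + 52628 = 23292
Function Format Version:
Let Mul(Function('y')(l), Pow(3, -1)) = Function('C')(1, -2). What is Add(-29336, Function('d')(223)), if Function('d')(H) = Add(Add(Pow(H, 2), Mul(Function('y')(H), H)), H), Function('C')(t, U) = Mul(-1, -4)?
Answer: 23292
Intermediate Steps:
Function('C')(t, U) = 4
Function('y')(l) = 12 (Function('y')(l) = Mul(3, 4) = 12)
Function('d')(H) = Add(Pow(H, 2), Mul(13, H)) (Function('d')(H) = Add(Add(Pow(H, 2), Mul(12, H)), H) = Add(Pow(H, 2), Mul(13, H)))
Add(-29336, Function('d')(223)) = Add(-29336, Mul(223, Add(13, 223))) = Add(-29336, Mul(223, 236)) = Add(-29336, 52628) = 23292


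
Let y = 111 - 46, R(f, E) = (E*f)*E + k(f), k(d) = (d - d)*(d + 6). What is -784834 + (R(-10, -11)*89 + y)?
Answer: -892459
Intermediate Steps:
k(d) = 0 (k(d) = 0*(6 + d) = 0)
R(f, E) = f*E² (R(f, E) = (E*f)*E + 0 = f*E² + 0 = f*E²)
y = 65
-784834 + (R(-10, -11)*89 + y) = -784834 + (-10*(-11)²*89 + 65) = -784834 + (-10*121*89 + 65) = -784834 + (-1210*89 + 65) = -784834 + (-107690 + 65) = -784834 - 107625 = -892459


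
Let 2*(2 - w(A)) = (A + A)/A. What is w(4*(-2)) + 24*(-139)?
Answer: -3335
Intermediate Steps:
w(A) = 1 (w(A) = 2 - (A + A)/(2*A) = 2 - 2*A/(2*A) = 2 - ½*2 = 2 - 1 = 1)
w(4*(-2)) + 24*(-139) = 1 + 24*(-139) = 1 - 3336 = -3335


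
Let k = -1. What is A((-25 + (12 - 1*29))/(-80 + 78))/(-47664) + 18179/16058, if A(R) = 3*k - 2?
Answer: 61897439/54670608 ≈ 1.1322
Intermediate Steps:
A(R) = -5 (A(R) = 3*(-1) - 2 = -3 - 2 = -5)
A((-25 + (12 - 1*29))/(-80 + 78))/(-47664) + 18179/16058 = -5/(-47664) + 18179/16058 = -5*(-1/47664) + 18179*(1/16058) = 5/47664 + 2597/2294 = 61897439/54670608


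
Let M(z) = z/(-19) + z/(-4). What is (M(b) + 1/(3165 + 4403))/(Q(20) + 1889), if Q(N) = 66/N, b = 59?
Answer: -12837125/1360488008 ≈ -0.0094357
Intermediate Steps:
M(z) = -23*z/76 (M(z) = z*(-1/19) + z*(-¼) = -z/19 - z/4 = -23*z/76)
(M(b) + 1/(3165 + 4403))/(Q(20) + 1889) = (-23/76*59 + 1/(3165 + 4403))/(66/20 + 1889) = (-1357/76 + 1/7568)/(66*(1/20) + 1889) = (-1357/76 + 1/7568)/(33/10 + 1889) = -2567425/(143792*18923/10) = -2567425/143792*10/18923 = -12837125/1360488008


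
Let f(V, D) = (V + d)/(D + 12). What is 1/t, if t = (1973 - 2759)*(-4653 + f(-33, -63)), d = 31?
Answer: 17/62172862 ≈ 2.7343e-7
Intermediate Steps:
f(V, D) = (31 + V)/(12 + D) (f(V, D) = (V + 31)/(D + 12) = (31 + V)/(12 + D))
t = 62172862/17 (t = (1973 - 2759)*(-4653 + (31 - 33)/(12 - 63)) = -786*(-4653 - 2/(-51)) = -786*(-4653 - 1/51*(-2)) = -786*(-4653 + 2/51) = -786*(-237301/51) = 62172862/17 ≈ 3.6572e+6)
1/t = 1/(62172862/17) = 17/62172862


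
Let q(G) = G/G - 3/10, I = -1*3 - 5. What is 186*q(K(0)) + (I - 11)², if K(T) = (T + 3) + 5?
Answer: 2456/5 ≈ 491.20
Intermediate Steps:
I = -8 (I = -3 - 5 = -8)
K(T) = 8 + T (K(T) = (3 + T) + 5 = 8 + T)
q(G) = 7/10 (q(G) = 1 - 3*⅒ = 1 - 3/10 = 7/10)
186*q(K(0)) + (I - 11)² = 186*(7/10) + (-8 - 11)² = 651/5 + (-19)² = 651/5 + 361 = 2456/5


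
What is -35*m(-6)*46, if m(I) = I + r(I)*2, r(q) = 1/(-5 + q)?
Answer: 109480/11 ≈ 9952.7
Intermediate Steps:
m(I) = I + 2/(-5 + I)
-35*m(-6)*46 = -35*(2 - 6*(-5 - 6))/(-5 - 6)*46 = -35*(2 - 6*(-11))/(-11)*46 = -(-35)*(2 + 66)/11*46 = -(-35)*68/11*46 = -35*(-68/11)*46 = (2380/11)*46 = 109480/11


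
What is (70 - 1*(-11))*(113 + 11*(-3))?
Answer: 6480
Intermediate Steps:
(70 - 1*(-11))*(113 + 11*(-3)) = (70 + 11)*(113 - 33) = 81*80 = 6480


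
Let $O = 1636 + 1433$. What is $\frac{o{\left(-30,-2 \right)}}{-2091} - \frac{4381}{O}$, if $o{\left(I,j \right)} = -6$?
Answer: $- \frac{3047419}{2139093} \approx -1.4246$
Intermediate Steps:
$O = 3069$
$\frac{o{\left(-30,-2 \right)}}{-2091} - \frac{4381}{O} = - \frac{6}{-2091} - \frac{4381}{3069} = \left(-6\right) \left(- \frac{1}{2091}\right) - \frac{4381}{3069} = \frac{2}{697} - \frac{4381}{3069} = - \frac{3047419}{2139093}$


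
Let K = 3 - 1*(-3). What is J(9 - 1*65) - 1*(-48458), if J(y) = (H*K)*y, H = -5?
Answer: 50138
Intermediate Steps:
K = 6 (K = 3 + 3 = 6)
J(y) = -30*y (J(y) = (-5*6)*y = -30*y)
J(9 - 1*65) - 1*(-48458) = -30*(9 - 1*65) - 1*(-48458) = -30*(9 - 65) + 48458 = -30*(-56) + 48458 = 1680 + 48458 = 50138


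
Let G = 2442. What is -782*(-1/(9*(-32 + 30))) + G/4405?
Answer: -1700377/39645 ≈ -42.890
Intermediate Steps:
-782*(-1/(9*(-32 + 30))) + G/4405 = -782*(-1/(9*(-32 + 30))) + 2442/4405 = -782/((-9*(-2))) + 2442*(1/4405) = -782/18 + 2442/4405 = -782*1/18 + 2442/4405 = -391/9 + 2442/4405 = -1700377/39645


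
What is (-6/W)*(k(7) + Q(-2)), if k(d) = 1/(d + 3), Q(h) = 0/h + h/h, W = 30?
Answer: -11/50 ≈ -0.22000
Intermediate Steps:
Q(h) = 1 (Q(h) = 0 + 1 = 1)
k(d) = 1/(3 + d)
(-6/W)*(k(7) + Q(-2)) = (-6/30)*(1/(3 + 7) + 1) = (-6*1/30)*(1/10 + 1) = -(⅒ + 1)/5 = -⅕*11/10 = -11/50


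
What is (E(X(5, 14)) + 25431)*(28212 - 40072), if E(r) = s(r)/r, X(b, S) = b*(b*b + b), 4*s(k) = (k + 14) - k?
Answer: -4524179051/15 ≈ -3.0161e+8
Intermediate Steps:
s(k) = 7/2 (s(k) = ((k + 14) - k)/4 = ((14 + k) - k)/4 = (¼)*14 = 7/2)
X(b, S) = b*(b + b²) (X(b, S) = b*(b² + b) = b*(b + b²))
E(r) = 7/(2*r)
(E(X(5, 14)) + 25431)*(28212 - 40072) = (7/(2*((5²*(1 + 5)))) + 25431)*(28212 - 40072) = (7/(2*((25*6))) + 25431)*(-11860) = ((7/2)/150 + 25431)*(-11860) = ((7/2)*(1/150) + 25431)*(-11860) = (7/300 + 25431)*(-11860) = (7629307/300)*(-11860) = -4524179051/15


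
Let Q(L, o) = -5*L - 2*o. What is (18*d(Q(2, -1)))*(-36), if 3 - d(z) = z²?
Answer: 39528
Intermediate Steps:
d(z) = 3 - z²
(18*d(Q(2, -1)))*(-36) = (18*(3 - (-5*2 - 2*(-1))²))*(-36) = (18*(3 - (-10 + 2)²))*(-36) = (18*(3 - 1*(-8)²))*(-36) = (18*(3 - 1*64))*(-36) = (18*(3 - 64))*(-36) = (18*(-61))*(-36) = -1098*(-36) = 39528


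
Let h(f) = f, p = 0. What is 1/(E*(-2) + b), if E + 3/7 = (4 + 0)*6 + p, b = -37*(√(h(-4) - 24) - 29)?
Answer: 50267/53445029 + 3626*I*√7/53445029 ≈ 0.00094054 + 0.0001795*I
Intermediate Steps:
b = 1073 - 74*I*√7 (b = -37*(√(-4 - 24) - 29) = -37*(√(-28) - 29) = -37*(2*I*√7 - 29) = -37*(-29 + 2*I*√7) = 1073 - 74*I*√7 ≈ 1073.0 - 195.79*I)
E = 165/7 (E = -3/7 + ((4 + 0)*6 + 0) = -3/7 + (4*6 + 0) = -3/7 + (24 + 0) = -3/7 + 24 = 165/7 ≈ 23.571)
1/(E*(-2) + b) = 1/((165/7)*(-2) + (1073 - 74*I*√7)) = 1/(-330/7 + (1073 - 74*I*√7)) = 1/(7181/7 - 74*I*√7)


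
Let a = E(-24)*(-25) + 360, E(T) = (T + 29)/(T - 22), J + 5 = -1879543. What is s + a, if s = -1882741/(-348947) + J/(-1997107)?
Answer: 11830649123096543/32056686831134 ≈ 369.05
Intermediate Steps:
J = -1879548 (J = -5 - 1879543 = -1879548)
s = 4415897866243/696884496329 (s = -1882741/(-348947) - 1879548/(-1997107) = -1882741*(-1/348947) - 1879548*(-1/1997107) = 1882741/348947 + 1879548/1997107 = 4415897866243/696884496329 ≈ 6.3366)
E(T) = (29 + T)/(-22 + T)
a = 16685/46 (a = ((29 - 24)/(-22 - 24))*(-25) + 360 = (5/(-46))*(-25) + 360 = -1/46*5*(-25) + 360 = -5/46*(-25) + 360 = 125/46 + 360 = 16685/46 ≈ 362.72)
s + a = 4415897866243/696884496329 + 16685/46 = 11830649123096543/32056686831134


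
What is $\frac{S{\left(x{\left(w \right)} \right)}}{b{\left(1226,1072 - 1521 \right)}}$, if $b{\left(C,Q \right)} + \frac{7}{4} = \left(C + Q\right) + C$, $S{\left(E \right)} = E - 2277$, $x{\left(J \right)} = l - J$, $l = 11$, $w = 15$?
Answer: $- \frac{9124}{8005} \approx -1.1398$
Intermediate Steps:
$x{\left(J \right)} = 11 - J$
$S{\left(E \right)} = -2277 + E$
$b{\left(C,Q \right)} = - \frac{7}{4} + Q + 2 C$ ($b{\left(C,Q \right)} = - \frac{7}{4} + \left(\left(C + Q\right) + C\right) = - \frac{7}{4} + \left(Q + 2 C\right) = - \frac{7}{4} + Q + 2 C$)
$\frac{S{\left(x{\left(w \right)} \right)}}{b{\left(1226,1072 - 1521 \right)}} = \frac{-2277 + \left(11 - 15\right)}{- \frac{7}{4} + \left(1072 - 1521\right) + 2 \cdot 1226} = \frac{-2277 + \left(11 - 15\right)}{- \frac{7}{4} - 449 + 2452} = \frac{-2277 - 4}{\frac{8005}{4}} = \left(-2281\right) \frac{4}{8005} = - \frac{9124}{8005}$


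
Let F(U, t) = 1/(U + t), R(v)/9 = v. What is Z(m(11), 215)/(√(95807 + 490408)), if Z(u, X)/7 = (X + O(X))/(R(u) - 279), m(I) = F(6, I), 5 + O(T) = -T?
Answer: 17*√65135/26429922 ≈ 0.00016416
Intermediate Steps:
R(v) = 9*v
O(T) = -5 - T
m(I) = 1/(6 + I)
Z(u, X) = -35/(-279 + 9*u) (Z(u, X) = 7*((X + (-5 - X))/(9*u - 279)) = 7*(-5/(-279 + 9*u)) = -35/(-279 + 9*u))
Z(m(11), 215)/(√(95807 + 490408)) = (-35/(-279 + 9/(6 + 11)))/(√(95807 + 490408)) = (-35/(-279 + 9/17))/(√586215) = (-35/(-279 + 9*(1/17)))/((3*√65135)) = (-35/(-279 + 9/17))*(√65135/195405) = (-35/(-4734/17))*(√65135/195405) = (-35*(-17/4734))*(√65135/195405) = 595*(√65135/195405)/4734 = 17*√65135/26429922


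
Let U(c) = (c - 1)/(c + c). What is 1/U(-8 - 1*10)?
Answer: 36/19 ≈ 1.8947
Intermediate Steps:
U(c) = (-1 + c)/(2*c) (U(c) = (-1 + c)/((2*c)) = (-1 + c)*(1/(2*c)) = (-1 + c)/(2*c))
1/U(-8 - 1*10) = 1/((-1 + (-8 - 1*10))/(2*(-8 - 1*10))) = 1/((-1 + (-8 - 10))/(2*(-8 - 10))) = 1/((½)*(-1 - 18)/(-18)) = 1/((½)*(-1/18)*(-19)) = 1/(19/36) = 36/19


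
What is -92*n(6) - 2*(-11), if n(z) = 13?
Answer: -1174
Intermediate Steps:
-92*n(6) - 2*(-11) = -92*13 - 2*(-11) = -1196 + 22 = -1174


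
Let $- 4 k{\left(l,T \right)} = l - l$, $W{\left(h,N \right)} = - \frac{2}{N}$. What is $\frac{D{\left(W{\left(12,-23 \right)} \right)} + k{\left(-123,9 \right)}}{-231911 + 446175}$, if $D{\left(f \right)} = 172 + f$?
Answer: $\frac{1979}{2464036} \approx 0.00080315$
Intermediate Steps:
$k{\left(l,T \right)} = 0$ ($k{\left(l,T \right)} = - \frac{l - l}{4} = \left(- \frac{1}{4}\right) 0 = 0$)
$\frac{D{\left(W{\left(12,-23 \right)} \right)} + k{\left(-123,9 \right)}}{-231911 + 446175} = \frac{\left(172 - \frac{2}{-23}\right) + 0}{-231911 + 446175} = \frac{\left(172 - - \frac{2}{23}\right) + 0}{214264} = \left(\left(172 + \frac{2}{23}\right) + 0\right) \frac{1}{214264} = \left(\frac{3958}{23} + 0\right) \frac{1}{214264} = \frac{3958}{23} \cdot \frac{1}{214264} = \frac{1979}{2464036}$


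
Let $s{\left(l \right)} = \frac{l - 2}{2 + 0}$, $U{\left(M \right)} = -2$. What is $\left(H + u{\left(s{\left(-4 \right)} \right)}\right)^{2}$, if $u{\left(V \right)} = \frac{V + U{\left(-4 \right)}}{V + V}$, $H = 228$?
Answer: $\frac{1885129}{36} \approx 52365.0$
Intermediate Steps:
$s{\left(l \right)} = -1 + \frac{l}{2}$ ($s{\left(l \right)} = \frac{-2 + l}{2} = \left(-2 + l\right) \frac{1}{2} = -1 + \frac{l}{2}$)
$u{\left(V \right)} = \frac{-2 + V}{2 V}$ ($u{\left(V \right)} = \frac{V - 2}{V + V} = \frac{-2 + V}{2 V}$)
$\left(H + u{\left(s{\left(-4 \right)} \right)}\right)^{2} = \left(228 + \frac{-2 + \left(-1 + \frac{1}{2} \left(-4\right)\right)}{2 \left(-1 + \frac{1}{2} \left(-4\right)\right)}\right)^{2} = \left(228 + \frac{-2 - 3}{2 \left(-1 - 2\right)}\right)^{2} = \left(228 + \frac{-2 - 3}{2 \left(-3\right)}\right)^{2} = \left(228 + \frac{1}{2} \left(- \frac{1}{3}\right) \left(-5\right)\right)^{2} = \left(228 + \frac{5}{6}\right)^{2} = \left(\frac{1373}{6}\right)^{2} = \frac{1885129}{36}$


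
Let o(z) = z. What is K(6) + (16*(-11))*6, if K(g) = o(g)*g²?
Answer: -840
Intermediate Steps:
K(g) = g³ (K(g) = g*g² = g³)
K(6) + (16*(-11))*6 = 6³ + (16*(-11))*6 = 216 - 176*6 = 216 - 1056 = -840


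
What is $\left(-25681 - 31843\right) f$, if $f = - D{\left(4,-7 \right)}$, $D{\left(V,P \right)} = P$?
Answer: $-402668$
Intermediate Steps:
$f = 7$ ($f = \left(-1\right) \left(-7\right) = 7$)
$\left(-25681 - 31843\right) f = \left(-25681 - 31843\right) 7 = \left(-57524\right) 7 = -402668$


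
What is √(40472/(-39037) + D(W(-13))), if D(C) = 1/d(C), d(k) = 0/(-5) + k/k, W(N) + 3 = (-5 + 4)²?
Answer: I*√56018095/39037 ≈ 0.19173*I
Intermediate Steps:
W(N) = -2 (W(N) = -3 + (-5 + 4)² = -3 + (-1)² = -3 + 1 = -2)
d(k) = 1 (d(k) = 0*(-⅕) + 1 = 0 + 1 = 1)
D(C) = 1 (D(C) = 1/1 = 1)
√(40472/(-39037) + D(W(-13))) = √(40472/(-39037) + 1) = √(40472*(-1/39037) + 1) = √(-40472/39037 + 1) = √(-1435/39037) = I*√56018095/39037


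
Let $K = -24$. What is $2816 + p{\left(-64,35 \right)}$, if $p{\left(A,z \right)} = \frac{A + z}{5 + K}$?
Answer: $\frac{53533}{19} \approx 2817.5$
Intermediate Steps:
$p{\left(A,z \right)} = - \frac{A}{19} - \frac{z}{19}$ ($p{\left(A,z \right)} = \frac{A + z}{5 - 24} = \frac{A + z}{-19} = \left(A + z\right) \left(- \frac{1}{19}\right) = - \frac{A}{19} - \frac{z}{19}$)
$2816 + p{\left(-64,35 \right)} = 2816 - - \frac{29}{19} = 2816 + \left(\frac{64}{19} - \frac{35}{19}\right) = 2816 + \frac{29}{19} = \frac{53533}{19}$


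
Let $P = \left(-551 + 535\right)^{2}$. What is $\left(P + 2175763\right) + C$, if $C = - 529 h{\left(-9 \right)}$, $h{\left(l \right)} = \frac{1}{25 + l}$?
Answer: $\frac{34815775}{16} \approx 2.176 \cdot 10^{6}$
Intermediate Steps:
$P = 256$ ($P = \left(-16\right)^{2} = 256$)
$C = - \frac{529}{16}$ ($C = - \frac{529}{25 - 9} = - \frac{529}{16} \approx -33.063$)
$\left(P + 2175763\right) + C = \left(256 + 2175763\right) - \frac{529}{16} = 2176019 - \frac{529}{16} = \frac{34815775}{16}$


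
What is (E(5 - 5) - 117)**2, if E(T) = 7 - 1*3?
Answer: 12769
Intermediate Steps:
E(T) = 4 (E(T) = 7 - 3 = 4)
(E(5 - 5) - 117)**2 = (4 - 117)**2 = (-113)**2 = 12769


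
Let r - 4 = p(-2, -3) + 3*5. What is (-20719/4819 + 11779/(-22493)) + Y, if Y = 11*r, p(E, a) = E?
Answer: 19746838961/108393767 ≈ 182.18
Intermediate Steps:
r = 17 (r = 4 + (-2 + 3*5) = 4 + (-2 + 15) = 4 + 13 = 17)
Y = 187 (Y = 11*17 = 187)
(-20719/4819 + 11779/(-22493)) + Y = (-20719/4819 + 11779/(-22493)) + 187 = (-20719*1/4819 + 11779*(-1/22493)) + 187 = (-20719/4819 - 11779/22493) + 187 = -522795468/108393767 + 187 = 19746838961/108393767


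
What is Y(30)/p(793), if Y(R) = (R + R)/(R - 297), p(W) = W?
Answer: -20/70577 ≈ -0.00028338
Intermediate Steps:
Y(R) = 2*R/(-297 + R) (Y(R) = (2*R)/(-297 + R) = 2*R/(-297 + R))
Y(30)/p(793) = (2*30/(-297 + 30))/793 = (2*30/(-267))*(1/793) = (2*30*(-1/267))*(1/793) = -20/89*1/793 = -20/70577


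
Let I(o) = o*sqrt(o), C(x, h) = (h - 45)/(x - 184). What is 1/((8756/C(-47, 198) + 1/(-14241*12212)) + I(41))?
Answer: -115552330486514504276340/1526981256802363953373805809 - 358373809791574065936*sqrt(41)/1526981256802363953373805809 ≈ -7.7176e-5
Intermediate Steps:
C(x, h) = (-45 + h)/(-184 + x)
I(o) = o**(3/2)
1/((8756/C(-47, 198) + 1/(-14241*12212)) + I(41)) = 1/((8756/(((-45 + 198)/(-184 - 47))) + 1/(-14241*12212)) + 41**(3/2)) = 1/((8756/((153/(-231))) - 1/14241*1/12212) + 41*sqrt(41)) = 1/((8756/((-1/231*153)) - 1/173911092) + 41*sqrt(41)) = 1/((8756/(-51/77) - 1/173911092) + 41*sqrt(41)) = 1/((8756*(-77/51) - 1/173911092) + 41*sqrt(41)) = 1/((-674212/51 - 1/173911092) + 41*sqrt(41)) = 1/(-39084315053185/2956488564 + 41*sqrt(41))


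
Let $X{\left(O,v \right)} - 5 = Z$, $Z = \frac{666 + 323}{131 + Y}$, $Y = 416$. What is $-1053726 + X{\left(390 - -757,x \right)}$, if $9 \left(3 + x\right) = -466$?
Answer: $- \frac{576384398}{547} \approx -1.0537 \cdot 10^{6}$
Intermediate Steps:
$x = - \frac{493}{9}$ ($x = -3 + \frac{1}{9} \left(-466\right) = -3 - \frac{466}{9} = - \frac{493}{9} \approx -54.778$)
$Z = \frac{989}{547}$ ($Z = \frac{666 + 323}{131 + 416} = \frac{989}{547} \approx 1.808$)
$X{\left(O,v \right)} = \frac{3724}{547}$ ($X{\left(O,v \right)} = 5 + \frac{989}{547} = \frac{3724}{547}$)
$-1053726 + X{\left(390 - -757,x \right)} = -1053726 + \frac{3724}{547} = - \frac{576384398}{547}$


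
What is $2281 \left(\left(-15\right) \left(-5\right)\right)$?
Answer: $171075$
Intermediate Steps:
$2281 \left(\left(-15\right) \left(-5\right)\right) = 2281 \cdot 75 = 171075$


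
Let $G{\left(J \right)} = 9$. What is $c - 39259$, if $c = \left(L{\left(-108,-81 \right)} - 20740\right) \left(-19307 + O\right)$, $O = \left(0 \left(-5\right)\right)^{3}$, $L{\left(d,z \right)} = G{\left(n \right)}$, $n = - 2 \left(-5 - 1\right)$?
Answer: $400214158$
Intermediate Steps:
$n = 12$ ($n = \left(-2\right) \left(-6\right) = 12$)
$L{\left(d,z \right)} = 9$
$O = 0$ ($O = 0^{3} = 0$)
$c = 400253417$ ($c = \left(9 - 20740\right) \left(-19307 + 0\right) = \left(-20731\right) \left(-19307\right) = 400253417$)
$c - 39259 = 400253417 - 39259 = 400214158$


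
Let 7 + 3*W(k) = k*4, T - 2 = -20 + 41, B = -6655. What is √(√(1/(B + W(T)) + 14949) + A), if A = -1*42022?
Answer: √(-1037981219800 + 2485*√1477015001490)/4970 ≈ 204.69*I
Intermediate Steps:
T = 23 (T = 2 + (-20 + 41) = 2 + 21 = 23)
W(k) = -7/3 + 4*k/3 (W(k) = -7/3 + (k*4)/3 = -7/3 + (4*k)/3 = -7/3 + 4*k/3)
A = -42022
√(√(1/(B + W(T)) + 14949) + A) = √(√(1/(-6655 + (-7/3 + (4/3)*23)) + 14949) - 42022) = √(√(1/(-6655 + (-7/3 + 92/3)) + 14949) - 42022) = √(√(1/(-6655 + 85/3) + 14949) - 42022) = √(√(1/(-19880/3) + 14949) - 42022) = √(√(-3/19880 + 14949) - 42022) = √(√(297186117/19880) - 42022) = √(√1477015001490/9940 - 42022) = √(-42022 + √1477015001490/9940)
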